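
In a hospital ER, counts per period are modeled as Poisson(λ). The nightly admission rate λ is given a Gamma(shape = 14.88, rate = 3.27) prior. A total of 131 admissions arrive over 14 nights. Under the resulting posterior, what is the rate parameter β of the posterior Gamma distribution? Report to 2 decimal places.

17.27

With a Gamma(shape α, rate β) prior, the Poisson likelihood is conjugate: the posterior is Gamma(α + ΣXᵢ, β + n).
Posterior: Gamma(α+S, β+n) = Gamma(14.88+131, 3.27+14) = Gamma(145.88, 17.27).
Posterior β = 17.27.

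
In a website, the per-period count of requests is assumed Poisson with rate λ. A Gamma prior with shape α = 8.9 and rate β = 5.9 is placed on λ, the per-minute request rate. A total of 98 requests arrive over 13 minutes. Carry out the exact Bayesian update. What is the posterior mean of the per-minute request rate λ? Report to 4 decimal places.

With a Gamma(shape α, rate β) prior, the Poisson likelihood is conjugate: the posterior is Gamma(α + ΣXᵢ, β + n).
Posterior: Gamma(α+S, β+n) = Gamma(8.9+98, 5.9+13) = Gamma(106.9, 18.9).
Posterior mean = α/β = 106.9/18.9 = 5.6561.

5.6561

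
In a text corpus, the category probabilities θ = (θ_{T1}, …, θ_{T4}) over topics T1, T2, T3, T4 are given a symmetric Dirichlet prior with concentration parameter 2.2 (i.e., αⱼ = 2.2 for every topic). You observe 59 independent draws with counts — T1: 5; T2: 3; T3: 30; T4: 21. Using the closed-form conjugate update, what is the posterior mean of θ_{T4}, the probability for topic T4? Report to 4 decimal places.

The Dirichlet prior is conjugate to the Multinomial likelihood: each posterior αⱼ = prior αⱼ + observed count nⱼ.
Posterior concentration: (7.2, 5.2, 32.2, 23.2), total = 67.8.
E[θ_{T4}|data] = α_{T4}/Σα = 23.2/67.8 = 0.3422.

0.3422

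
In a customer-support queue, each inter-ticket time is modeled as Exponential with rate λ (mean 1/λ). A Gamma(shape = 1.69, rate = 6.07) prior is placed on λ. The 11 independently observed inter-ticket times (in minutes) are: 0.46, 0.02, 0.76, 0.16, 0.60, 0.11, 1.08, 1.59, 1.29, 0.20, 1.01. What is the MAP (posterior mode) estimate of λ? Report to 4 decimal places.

With a Gamma(shape α, rate β) prior on the exponential rate λ, the posterior after n observations with total T = Σxᵢ is Gamma(α+n, β+T).
Sum of observations T = 7.28 minutes; n = 11.
Posterior: Gamma(1.69+11, 6.07+7.28) = Gamma(12.69, 13.35).
Mode = (α−1)/β = 0.8757.

0.8757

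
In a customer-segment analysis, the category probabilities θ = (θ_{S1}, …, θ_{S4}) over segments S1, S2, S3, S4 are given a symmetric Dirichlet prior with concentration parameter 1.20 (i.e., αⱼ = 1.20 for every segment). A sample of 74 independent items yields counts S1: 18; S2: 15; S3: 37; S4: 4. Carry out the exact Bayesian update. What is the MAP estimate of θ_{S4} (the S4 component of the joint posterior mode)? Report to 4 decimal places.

0.0561

The Dirichlet prior is conjugate to the Multinomial likelihood: each posterior αⱼ = prior αⱼ + observed count nⱼ.
Posterior concentration: (19.20, 16.20, 38.20, 5.20), total = 78.80.
Joint mode component: (α_{S4}−1)/(Σα−K) = 4.20/74.80 = 0.0561.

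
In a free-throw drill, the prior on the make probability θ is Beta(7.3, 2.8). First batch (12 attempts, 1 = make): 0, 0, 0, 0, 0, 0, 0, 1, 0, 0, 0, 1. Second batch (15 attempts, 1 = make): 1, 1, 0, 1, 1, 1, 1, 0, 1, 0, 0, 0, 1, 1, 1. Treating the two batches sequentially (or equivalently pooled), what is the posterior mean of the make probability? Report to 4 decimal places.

0.5202

The Beta prior is conjugate to a Binomial/Bernoulli likelihood; the update adds successes to α and failures to β.
After batch 1: Beta(7.3+2, 2.8+10) = Beta(9.3, 12.8).
After batch 2: Beta(9.3+10, 12.8+5) = Beta(19.3, 17.8).
Posterior mean = α/(α+β) = 19.3/37.1 = 0.5202.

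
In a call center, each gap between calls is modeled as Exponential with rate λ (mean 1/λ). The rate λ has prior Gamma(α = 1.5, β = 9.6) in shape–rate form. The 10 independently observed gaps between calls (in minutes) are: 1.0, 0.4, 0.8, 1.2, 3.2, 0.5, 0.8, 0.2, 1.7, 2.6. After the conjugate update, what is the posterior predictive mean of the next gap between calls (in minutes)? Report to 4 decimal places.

With a Gamma(shape α, rate β) prior on the exponential rate λ, the posterior after n observations with total T = Σxᵢ is Gamma(α+n, β+T).
Sum of observations T = 12.4 minutes; n = 10.
Posterior: Gamma(1.5+10, 9.6+12.4) = Gamma(11.5, 22.0).
The predictive distribution for the next observation is Lomax; its mean is β/(α−1) = 22.0/10.5 = 2.0952.

2.0952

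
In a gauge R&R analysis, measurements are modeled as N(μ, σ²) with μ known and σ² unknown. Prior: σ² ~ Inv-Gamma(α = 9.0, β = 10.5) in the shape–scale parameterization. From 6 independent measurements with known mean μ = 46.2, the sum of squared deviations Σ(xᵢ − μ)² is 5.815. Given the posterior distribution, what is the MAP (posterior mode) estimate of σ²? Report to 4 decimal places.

1.0313

With known mean μ and an Inverse-Gamma(α, β) prior on σ², the Normal likelihood is conjugate: posterior is Inv-Gamma(α + n/2, β + Σ(xᵢ−μ)²/2).
Posterior: Inv-Gamma(9.0 + 6/2, 10.5 + 5.815/2) = Inv-Gamma(12.00, 13.4075).
Mode = β/(α+1) = 13.4075/13.00 = 1.0313.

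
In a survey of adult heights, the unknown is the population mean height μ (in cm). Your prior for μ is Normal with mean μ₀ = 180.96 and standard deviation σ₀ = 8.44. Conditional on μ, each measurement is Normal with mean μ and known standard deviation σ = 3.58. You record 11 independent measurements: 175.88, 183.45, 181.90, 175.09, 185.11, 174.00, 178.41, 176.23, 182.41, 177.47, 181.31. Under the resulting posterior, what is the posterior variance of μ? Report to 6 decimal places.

1.146377

For Normal data with known variance σ², a Normal(μ₀, σ₀²) prior on μ is conjugate. Posterior precision = 1/σ₀² + n/σ²; posterior mean is the precision-weighted average of μ₀ and x̄.
σ₀² = 8.44² = 71.2336, σ² = 3.58² = 12.8164; σ² + n·σ₀² = 12.8164 + 11·71.2336 = 796.386.
Posterior precision = 1/σ₀² + n/σ² = 1/71.2336 + 11/12.8164 = (σ² + n·σ₀²)/(σ₀²σ²) = 796.386/(71.2336·12.8164); posterior variance σₙ² = σ₀²σ²/(σ² + n·σ₀²) = 71.2336·12.8164/796.386 = 1.146377.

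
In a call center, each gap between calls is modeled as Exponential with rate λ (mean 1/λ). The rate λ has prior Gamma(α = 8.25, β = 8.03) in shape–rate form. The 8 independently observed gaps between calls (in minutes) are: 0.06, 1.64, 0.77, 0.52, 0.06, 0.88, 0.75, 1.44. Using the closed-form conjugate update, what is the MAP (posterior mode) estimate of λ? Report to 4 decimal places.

With a Gamma(shape α, rate β) prior on the exponential rate λ, the posterior after n observations with total T = Σxᵢ is Gamma(α+n, β+T).
Sum of observations T = 6.12 minutes; n = 8.
Posterior: Gamma(8.25+8, 8.03+6.12) = Gamma(16.25, 14.15).
Mode = (α−1)/β = 1.0777.

1.0777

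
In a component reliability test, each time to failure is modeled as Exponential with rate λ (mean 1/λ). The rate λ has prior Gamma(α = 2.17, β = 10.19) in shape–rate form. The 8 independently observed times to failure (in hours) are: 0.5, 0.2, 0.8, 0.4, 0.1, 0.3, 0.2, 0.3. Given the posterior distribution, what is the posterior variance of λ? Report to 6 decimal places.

With a Gamma(shape α, rate β) prior on the exponential rate λ, the posterior after n observations with total T = Σxᵢ is Gamma(α+n, β+T).
Sum of observations T = 2.8 hours; n = 8.
Posterior: Gamma(2.17+8, 10.19+2.8) = Gamma(10.17, 12.99).
Var = α/β² = 0.060270.

0.060270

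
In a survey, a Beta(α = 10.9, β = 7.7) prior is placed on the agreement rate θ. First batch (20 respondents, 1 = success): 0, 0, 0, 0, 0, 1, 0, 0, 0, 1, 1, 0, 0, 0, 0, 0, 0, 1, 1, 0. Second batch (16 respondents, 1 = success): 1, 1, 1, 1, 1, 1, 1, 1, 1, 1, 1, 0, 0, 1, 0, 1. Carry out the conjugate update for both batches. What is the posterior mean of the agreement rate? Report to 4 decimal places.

The Beta prior is conjugate to a Binomial/Bernoulli likelihood; the update adds successes to α and failures to β.
After batch 1: Beta(10.9+5, 7.7+15) = Beta(15.9, 22.7).
After batch 2: Beta(15.9+13, 22.7+3) = Beta(28.9, 25.7).
Posterior mean = α/(α+β) = 28.9/54.6 = 0.5293.

0.5293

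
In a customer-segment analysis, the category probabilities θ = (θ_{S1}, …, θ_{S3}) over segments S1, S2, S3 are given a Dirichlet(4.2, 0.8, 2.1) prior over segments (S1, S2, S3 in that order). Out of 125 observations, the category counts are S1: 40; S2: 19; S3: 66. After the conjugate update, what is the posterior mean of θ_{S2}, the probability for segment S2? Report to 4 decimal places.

The Dirichlet prior is conjugate to the Multinomial likelihood: each posterior αⱼ = prior αⱼ + observed count nⱼ.
Posterior concentration: (44.2, 19.8, 68.1), total = 132.1.
E[θ_{S2}|data] = α_{S2}/Σα = 19.8/132.1 = 0.1499.

0.1499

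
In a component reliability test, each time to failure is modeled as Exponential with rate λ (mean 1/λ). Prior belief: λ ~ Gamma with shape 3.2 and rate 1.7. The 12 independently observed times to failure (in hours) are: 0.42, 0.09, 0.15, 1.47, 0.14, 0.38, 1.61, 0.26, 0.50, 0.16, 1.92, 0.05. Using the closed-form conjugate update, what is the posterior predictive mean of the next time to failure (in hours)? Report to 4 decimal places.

With a Gamma(shape α, rate β) prior on the exponential rate λ, the posterior after n observations with total T = Σxᵢ is Gamma(α+n, β+T).
Sum of observations T = 7.15 hours; n = 12.
Posterior: Gamma(3.2+12, 1.7+7.15) = Gamma(15.2, 8.85).
The predictive distribution for the next observation is Lomax; its mean is β/(α−1) = 8.85/14.2 = 0.6232.

0.6232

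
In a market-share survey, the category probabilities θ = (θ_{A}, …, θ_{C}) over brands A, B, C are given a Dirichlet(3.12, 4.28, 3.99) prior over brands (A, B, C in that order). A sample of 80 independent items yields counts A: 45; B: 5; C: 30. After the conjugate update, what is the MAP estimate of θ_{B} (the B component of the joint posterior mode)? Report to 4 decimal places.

0.0937

The Dirichlet prior is conjugate to the Multinomial likelihood: each posterior αⱼ = prior αⱼ + observed count nⱼ.
Posterior concentration: (48.12, 9.28, 33.99), total = 91.39.
Joint mode component: (α_{B}−1)/(Σα−K) = 8.28/88.39 = 0.0937.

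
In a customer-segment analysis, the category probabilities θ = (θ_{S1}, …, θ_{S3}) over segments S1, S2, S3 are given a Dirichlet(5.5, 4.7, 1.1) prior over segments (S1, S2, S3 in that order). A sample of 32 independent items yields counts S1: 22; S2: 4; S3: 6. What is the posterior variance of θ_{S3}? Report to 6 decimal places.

The Dirichlet prior is conjugate to the Multinomial likelihood: each posterior αⱼ = prior αⱼ + observed count nⱼ.
Posterior concentration: (27.5, 8.7, 7.1), total = 43.3.
Var[θ_j] = α_j(Σα−α_j)/((Σα)²(Σα+1)) = 7.1·36.2/(43.3²·44.3) = 0.003094.

0.003094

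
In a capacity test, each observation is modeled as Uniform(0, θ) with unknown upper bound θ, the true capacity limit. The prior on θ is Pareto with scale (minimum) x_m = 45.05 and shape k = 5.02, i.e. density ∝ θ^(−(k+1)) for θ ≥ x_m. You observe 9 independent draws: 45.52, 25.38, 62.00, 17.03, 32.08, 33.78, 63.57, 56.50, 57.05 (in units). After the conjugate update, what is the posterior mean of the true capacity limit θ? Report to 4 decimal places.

68.4525

A Pareto(scale x_m, shape k) prior on the upper bound θ of Uniform(0, θ) is conjugate: posterior is Pareto(max(x_m, max xᵢ), k + n).
Sample maximum = 63.57; prior scale x_m = 45.05 → posterior scale = max = 63.57.
Posterior shape = 5.02 + 9 = 14.02.
E[θ|data] = k·x_m/(k−1) = 14.02·63.57/13.02 = 68.4525.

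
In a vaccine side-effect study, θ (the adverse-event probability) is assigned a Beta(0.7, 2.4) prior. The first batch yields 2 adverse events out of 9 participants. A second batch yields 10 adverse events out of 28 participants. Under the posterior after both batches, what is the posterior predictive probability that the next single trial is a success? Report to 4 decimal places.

0.3167

The Beta prior is conjugate to a Binomial/Bernoulli likelihood; the update adds successes to α and failures to β.
After batch 1: Beta(0.7+2, 2.4+7) = Beta(2.7, 9.4).
After batch 2: Beta(2.7+10, 9.4+18) = Beta(12.7, 27.4).
For a single future Bernoulli trial, P(success | data) = α/(α+β) = 0.3167.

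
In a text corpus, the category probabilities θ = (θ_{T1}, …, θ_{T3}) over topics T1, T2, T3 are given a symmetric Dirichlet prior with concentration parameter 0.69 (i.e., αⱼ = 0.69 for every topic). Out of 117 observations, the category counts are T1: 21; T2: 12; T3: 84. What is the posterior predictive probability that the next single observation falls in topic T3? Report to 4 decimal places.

0.7113

The Dirichlet prior is conjugate to the Multinomial likelihood: each posterior αⱼ = prior αⱼ + observed count nⱼ.
Posterior concentration: (21.69, 12.69, 84.69), total = 119.07.
P(next = T3 | data) = α_{T3}/Σα = 0.7113.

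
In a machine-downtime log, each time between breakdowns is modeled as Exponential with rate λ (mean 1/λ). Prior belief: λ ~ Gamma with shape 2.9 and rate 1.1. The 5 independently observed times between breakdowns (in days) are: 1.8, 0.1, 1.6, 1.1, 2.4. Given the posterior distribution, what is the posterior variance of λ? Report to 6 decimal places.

0.120408

With a Gamma(shape α, rate β) prior on the exponential rate λ, the posterior after n observations with total T = Σxᵢ is Gamma(α+n, β+T).
Sum of observations T = 7.0 days; n = 5.
Posterior: Gamma(2.9+5, 1.1+7.0) = Gamma(7.9, 8.1).
Var = α/β² = 0.120408.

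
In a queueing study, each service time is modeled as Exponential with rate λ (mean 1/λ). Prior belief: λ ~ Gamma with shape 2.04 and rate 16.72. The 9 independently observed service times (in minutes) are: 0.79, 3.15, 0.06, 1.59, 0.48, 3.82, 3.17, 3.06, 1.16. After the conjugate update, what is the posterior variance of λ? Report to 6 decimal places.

With a Gamma(shape α, rate β) prior on the exponential rate λ, the posterior after n observations with total T = Σxᵢ is Gamma(α+n, β+T).
Sum of observations T = 17.28 minutes; n = 9.
Posterior: Gamma(2.04+9, 16.72+17.28) = Gamma(11.04, 34.00).
Var = α/β² = 0.009550.

0.009550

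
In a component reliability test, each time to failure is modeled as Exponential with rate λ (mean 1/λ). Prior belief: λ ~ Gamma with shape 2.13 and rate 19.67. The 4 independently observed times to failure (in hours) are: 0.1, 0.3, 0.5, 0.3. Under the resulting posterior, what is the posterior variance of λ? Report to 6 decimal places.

0.014074

With a Gamma(shape α, rate β) prior on the exponential rate λ, the posterior after n observations with total T = Σxᵢ is Gamma(α+n, β+T).
Sum of observations T = 1.2 hours; n = 4.
Posterior: Gamma(2.13+4, 19.67+1.2) = Gamma(6.13, 20.87).
Var = α/β² = 0.014074.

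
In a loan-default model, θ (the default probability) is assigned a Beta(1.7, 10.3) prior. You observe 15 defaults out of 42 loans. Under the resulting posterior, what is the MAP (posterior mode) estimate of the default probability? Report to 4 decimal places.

0.3019

The Beta prior is conjugate to a Binomial/Bernoulli likelihood; the update adds successes to α and failures to β.
Posterior: Beta(α+k, β+n−k) = Beta(1.7+15, 10.3+27) = Beta(16.7, 37.3).
Mode of Beta(a,b) for a,b>1 is (a−1)/(a+b−2) = 15.7/52.0 = 0.3019.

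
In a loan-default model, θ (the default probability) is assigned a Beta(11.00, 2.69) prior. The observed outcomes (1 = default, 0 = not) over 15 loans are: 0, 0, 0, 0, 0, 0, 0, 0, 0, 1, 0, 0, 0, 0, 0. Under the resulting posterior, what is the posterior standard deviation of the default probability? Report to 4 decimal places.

0.0905

The Beta prior is conjugate to a Binomial/Bernoulli likelihood; the update adds successes to α and failures to β.
Posterior: Beta(α+k, β+n−k) = Beta(11.00+1, 2.69+14) = Beta(12.00, 16.69).
Var = αβ/((α+β)²(α+β+1)) = 12.00·16.69/(28.69²·29.69) = 0.00819533; SD = √0.00819533 = 0.0905.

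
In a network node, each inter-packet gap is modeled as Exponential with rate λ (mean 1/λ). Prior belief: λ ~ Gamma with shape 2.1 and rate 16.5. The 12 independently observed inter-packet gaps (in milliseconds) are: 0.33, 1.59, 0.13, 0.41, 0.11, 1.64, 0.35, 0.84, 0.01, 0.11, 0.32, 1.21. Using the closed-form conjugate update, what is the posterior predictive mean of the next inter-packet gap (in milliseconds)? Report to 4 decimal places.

With a Gamma(shape α, rate β) prior on the exponential rate λ, the posterior after n observations with total T = Σxᵢ is Gamma(α+n, β+T).
Sum of observations T = 7.05 milliseconds; n = 12.
Posterior: Gamma(2.1+12, 16.5+7.05) = Gamma(14.1, 23.55).
The predictive distribution for the next observation is Lomax; its mean is β/(α−1) = 23.55/13.1 = 1.7977.

1.7977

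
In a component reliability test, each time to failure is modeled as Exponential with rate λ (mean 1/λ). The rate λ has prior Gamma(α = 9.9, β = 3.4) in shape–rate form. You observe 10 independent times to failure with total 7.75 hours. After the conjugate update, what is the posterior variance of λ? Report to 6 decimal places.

0.160068

With a Gamma(shape α, rate β) prior on the exponential rate λ, the posterior after n observations with total T = Σxᵢ is Gamma(α+n, β+T).
Posterior: Gamma(9.9+10, 3.4+7.75) = Gamma(19.9, 11.15).
Var = α/β² = 0.160068.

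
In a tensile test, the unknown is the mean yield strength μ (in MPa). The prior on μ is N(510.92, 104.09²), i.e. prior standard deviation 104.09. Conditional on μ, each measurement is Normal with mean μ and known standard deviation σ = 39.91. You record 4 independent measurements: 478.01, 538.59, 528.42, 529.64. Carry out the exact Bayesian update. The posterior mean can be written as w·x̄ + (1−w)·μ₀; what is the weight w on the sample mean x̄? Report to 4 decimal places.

For Normal data with known variance σ², a Normal(μ₀, σ₀²) prior on μ is conjugate. Posterior precision = 1/σ₀² + n/σ²; posterior mean is the precision-weighted average of μ₀ and x̄.
σ₀² = 104.09² = 10834.7281, σ² = 39.91² = 1592.8081. Prior precision 1/σ₀² = 1/10834.7281; data precision n/σ² = 4/1592.8081.
w = (n/σ²)/(1/σ₀² + n/σ²) = n·σ₀²/(σ² + n·σ₀²) = 4·10834.7281/(1592.8081 + 4·10834.7281) = 43338.9124/44931.7205 = 0.9646.

0.9646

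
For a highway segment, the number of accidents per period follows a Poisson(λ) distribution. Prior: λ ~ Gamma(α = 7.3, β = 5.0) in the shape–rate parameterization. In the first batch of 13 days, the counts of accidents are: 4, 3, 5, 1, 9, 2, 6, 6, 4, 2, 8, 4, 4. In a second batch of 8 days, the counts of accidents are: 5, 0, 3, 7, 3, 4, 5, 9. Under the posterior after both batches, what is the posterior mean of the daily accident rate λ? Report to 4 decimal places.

3.8962

With a Gamma(shape α, rate β) prior, the Poisson likelihood is conjugate: the posterior is Gamma(α + ΣXᵢ, β + n).
Batch 1: sum of counts S = 58 over n = 13 days.
After batch 1: Gamma(α+S, β+n) = Gamma(7.3+58, 5.0+13) = Gamma(65.3, 18.0).
Batch 2: sum of counts S = 36 over n = 8 days.
After batch 2: Gamma(α+S, β+n) = Gamma(65.3+36, 18.0+8) = Gamma(101.3, 26.0).
Posterior mean = α/β = 101.3/26.0 = 3.8962.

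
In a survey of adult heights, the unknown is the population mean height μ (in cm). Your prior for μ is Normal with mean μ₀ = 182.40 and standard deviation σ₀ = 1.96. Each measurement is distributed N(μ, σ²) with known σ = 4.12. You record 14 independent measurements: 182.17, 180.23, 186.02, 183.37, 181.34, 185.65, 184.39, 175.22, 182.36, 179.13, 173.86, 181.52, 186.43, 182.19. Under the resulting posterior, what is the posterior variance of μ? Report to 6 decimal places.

For Normal data with known variance σ², a Normal(μ₀, σ₀²) prior on μ is conjugate. Posterior precision = 1/σ₀² + n/σ²; posterior mean is the precision-weighted average of μ₀ and x̄.
σ₀² = 1.96² = 3.8416, σ² = 4.12² = 16.9744; σ² + n·σ₀² = 16.9744 + 14·3.8416 = 70.7568.
Posterior precision = 1/σ₀² + n/σ² = 1/3.8416 + 14/16.9744 = (σ² + n·σ₀²)/(σ₀²σ²) = 70.7568/(3.8416·16.9744); posterior variance σₙ² = σ₀²σ²/(σ² + n·σ₀²) = 3.8416·16.9744/70.7568 = 0.921591.

0.921591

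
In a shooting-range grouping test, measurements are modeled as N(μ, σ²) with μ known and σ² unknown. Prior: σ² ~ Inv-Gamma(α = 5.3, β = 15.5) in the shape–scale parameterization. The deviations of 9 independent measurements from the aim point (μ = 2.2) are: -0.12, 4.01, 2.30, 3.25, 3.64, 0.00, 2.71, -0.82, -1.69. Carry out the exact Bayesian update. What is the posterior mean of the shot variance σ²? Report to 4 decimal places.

With known mean μ and an Inverse-Gamma(α, β) prior on σ², the Normal likelihood is conjugate: posterior is Inv-Gamma(α + n/2, β + Σ(xᵢ−μ)²/2).
Σ(xᵢ−μ)² = (-0.12)² + (4.01)² + (2.30)² + (3.25)² + (3.64)² + (0.00)² + (2.71)² + (-0.82)² + (-1.69)² = 56.0692.
Posterior: Inv-Gamma(5.3 + 9/2, 15.5 + 56.0692/2) = Inv-Gamma(9.80, 43.53460).
E[σ²|data] = β/(α−1) = 43.53460/8.80 = 4.9471.

4.9471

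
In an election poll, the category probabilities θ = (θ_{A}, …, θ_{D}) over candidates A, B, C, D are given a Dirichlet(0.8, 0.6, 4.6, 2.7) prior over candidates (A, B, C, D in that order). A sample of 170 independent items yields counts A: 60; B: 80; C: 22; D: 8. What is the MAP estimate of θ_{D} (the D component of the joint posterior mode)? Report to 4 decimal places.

The Dirichlet prior is conjugate to the Multinomial likelihood: each posterior αⱼ = prior αⱼ + observed count nⱼ.
Posterior concentration: (60.8, 80.6, 26.6, 10.7), total = 178.7.
Joint mode component: (α_{D}−1)/(Σα−K) = 9.7/174.7 = 0.0555.

0.0555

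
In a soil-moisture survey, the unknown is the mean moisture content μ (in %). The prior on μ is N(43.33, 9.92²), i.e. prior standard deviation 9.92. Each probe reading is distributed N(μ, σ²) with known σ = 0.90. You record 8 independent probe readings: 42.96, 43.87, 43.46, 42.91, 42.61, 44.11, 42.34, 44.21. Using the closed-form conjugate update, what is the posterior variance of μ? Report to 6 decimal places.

For Normal data with known variance σ², a Normal(μ₀, σ₀²) prior on μ is conjugate. Posterior precision = 1/σ₀² + n/σ²; posterior mean is the precision-weighted average of μ₀ and x̄.
σ₀² = 9.92² = 98.4064, σ² = 0.90² = 0.81; σ² + n·σ₀² = 0.81 + 8·98.4064 = 788.0612.
Posterior precision = 1/σ₀² + n/σ² = 1/98.4064 + 8/0.81 = (σ² + n·σ₀²)/(σ₀²σ²) = 788.0612/(98.4064·0.81); posterior variance σₙ² = σ₀²σ²/(σ² + n·σ₀²) = 98.4064·0.81/788.0612 = 0.101146.

0.101146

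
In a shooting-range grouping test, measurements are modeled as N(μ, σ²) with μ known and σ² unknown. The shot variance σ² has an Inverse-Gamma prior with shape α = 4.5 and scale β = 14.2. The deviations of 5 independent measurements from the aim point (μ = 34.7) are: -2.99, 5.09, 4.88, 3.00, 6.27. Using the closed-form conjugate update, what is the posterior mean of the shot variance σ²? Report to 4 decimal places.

With known mean μ and an Inverse-Gamma(α, β) prior on σ², the Normal likelihood is conjugate: posterior is Inv-Gamma(α + n/2, β + Σ(xᵢ−μ)²/2).
Σ(xᵢ−μ)² = (-2.99)² + (5.09)² + (4.88)² + (3.00)² + (6.27)² = 106.9755.
Posterior: Inv-Gamma(4.5 + 5/2, 14.2 + 106.9755/2) = Inv-Gamma(7.00, 67.68775).
E[σ²|data] = β/(α−1) = 67.68775/6.00 = 11.2813.

11.2813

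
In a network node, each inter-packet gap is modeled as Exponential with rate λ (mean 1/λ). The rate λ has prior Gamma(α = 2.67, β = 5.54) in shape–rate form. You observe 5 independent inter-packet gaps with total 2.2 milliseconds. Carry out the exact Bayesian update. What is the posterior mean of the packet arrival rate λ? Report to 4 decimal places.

0.9910

With a Gamma(shape α, rate β) prior on the exponential rate λ, the posterior after n observations with total T = Σxᵢ is Gamma(α+n, β+T).
Posterior: Gamma(2.67+5, 5.54+2.2) = Gamma(7.67, 7.74).
Posterior mean of λ = α/β = 7.67/7.74 = 0.9910.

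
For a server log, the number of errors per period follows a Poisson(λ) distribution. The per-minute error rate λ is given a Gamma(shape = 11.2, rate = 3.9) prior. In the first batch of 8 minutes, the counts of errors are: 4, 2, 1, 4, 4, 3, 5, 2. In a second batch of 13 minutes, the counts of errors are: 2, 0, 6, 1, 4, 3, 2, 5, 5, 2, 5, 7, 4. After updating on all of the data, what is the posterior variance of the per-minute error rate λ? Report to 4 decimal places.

0.1326

With a Gamma(shape α, rate β) prior, the Poisson likelihood is conjugate: the posterior is Gamma(α + ΣXᵢ, β + n).
Batch 1: sum of counts S = 25 over n = 8 minutes.
After batch 1: Gamma(α+S, β+n) = Gamma(11.2+25, 3.9+8) = Gamma(36.2, 11.9).
Batch 2: sum of counts S = 46 over n = 13 minutes.
After batch 2: Gamma(α+S, β+n) = Gamma(36.2+46, 11.9+13) = Gamma(82.2, 24.9).
Var = α/β² = 82.2/24.9² = 0.1326.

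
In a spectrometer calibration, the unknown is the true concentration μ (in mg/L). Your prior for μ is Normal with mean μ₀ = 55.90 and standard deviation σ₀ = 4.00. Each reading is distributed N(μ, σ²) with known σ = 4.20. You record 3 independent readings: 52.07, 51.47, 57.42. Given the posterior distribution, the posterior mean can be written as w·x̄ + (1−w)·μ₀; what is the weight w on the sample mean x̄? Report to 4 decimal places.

For Normal data with known variance σ², a Normal(μ₀, σ₀²) prior on μ is conjugate. Posterior precision = 1/σ₀² + n/σ²; posterior mean is the precision-weighted average of μ₀ and x̄.
σ₀² = 4.00² = 16, σ² = 4.20² = 17.64. Prior precision 1/σ₀² = 1/16; data precision n/σ² = 3/17.64.
w = (n/σ²)/(1/σ₀² + n/σ²) = n·σ₀²/(σ² + n·σ₀²) = 3·16/(17.64 + 3·16) = 48/65.64 = 0.7313.

0.7313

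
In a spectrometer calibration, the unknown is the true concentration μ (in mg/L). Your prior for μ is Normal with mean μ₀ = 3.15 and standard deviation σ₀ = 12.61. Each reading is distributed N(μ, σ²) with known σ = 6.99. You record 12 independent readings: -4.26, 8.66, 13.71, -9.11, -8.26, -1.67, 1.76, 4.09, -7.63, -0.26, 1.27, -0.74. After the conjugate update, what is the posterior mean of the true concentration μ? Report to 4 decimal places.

-0.1196

For Normal data with known variance σ², a Normal(μ₀, σ₀²) prior on μ is conjugate. Posterior precision = 1/σ₀² + n/σ²; posterior mean is the precision-weighted average of μ₀ and x̄.
Σxᵢ = (-4.26) + 8.66 + 13.71 + (-9.11) + (-8.26) + (-1.67) + 1.76 + 4.09 + (-7.63) + (-0.26) + 1.27 + (-0.74) = -2.44, so n·x̄ = -2.44.
σ₀² = 12.61² = 159.0121, σ² = 6.99² = 48.8601; σ² + n·σ₀² = 48.8601 + 12·159.0121 = 1957.0053.
Posterior mean = (μ₀/σ₀² + n·x̄/σ²)/(1/σ₀² + n/σ²) = (σ²·μ₀ + σ₀²·n·x̄)/(σ² + n·σ₀²) = (48.8601·3.15 + 159.0121·(-2.44))/1957.0053 = -234.080209/1957.0053 = -0.1196.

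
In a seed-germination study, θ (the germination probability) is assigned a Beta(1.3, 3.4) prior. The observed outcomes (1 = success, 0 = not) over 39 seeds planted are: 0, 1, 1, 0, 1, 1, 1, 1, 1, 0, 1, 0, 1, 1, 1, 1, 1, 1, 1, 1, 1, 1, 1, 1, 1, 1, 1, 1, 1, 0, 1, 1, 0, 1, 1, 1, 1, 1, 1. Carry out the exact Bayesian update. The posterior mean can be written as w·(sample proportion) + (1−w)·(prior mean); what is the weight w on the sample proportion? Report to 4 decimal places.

The Beta prior is conjugate to a Binomial/Bernoulli likelihood; the update adds successes to α and failures to β.
Posterior mean = (α₀+k)/(α₀+β₀+n) = [n/(α₀+β₀+n)]·(k/n) + [(α₀+β₀)/(α₀+β₀+n)]·α₀/(α₀+β₀), so only n and the prior enter the weight.
The weight on the data is w = n/(α₀+β₀+n) = 39/(1.3+3.4+39) = 39/43.7 = 0.8924.

0.8924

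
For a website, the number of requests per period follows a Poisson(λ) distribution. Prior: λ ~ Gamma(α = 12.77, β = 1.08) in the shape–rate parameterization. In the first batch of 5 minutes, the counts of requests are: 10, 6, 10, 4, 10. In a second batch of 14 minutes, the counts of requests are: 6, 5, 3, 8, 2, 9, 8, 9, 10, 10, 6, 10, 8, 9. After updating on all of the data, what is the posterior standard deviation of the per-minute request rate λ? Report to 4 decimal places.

With a Gamma(shape α, rate β) prior, the Poisson likelihood is conjugate: the posterior is Gamma(α + ΣXᵢ, β + n).
Batch 1: sum of counts S = 40 over n = 5 minutes.
After batch 1: Gamma(α+S, β+n) = Gamma(12.77+40, 1.08+5) = Gamma(52.77, 6.08).
Batch 2: sum of counts S = 103 over n = 14 minutes.
After batch 2: Gamma(α+S, β+n) = Gamma(52.77+103, 6.08+14) = Gamma(155.77, 20.08).
SD = √α/β = √155.77/20.08 = 0.6216.

0.6216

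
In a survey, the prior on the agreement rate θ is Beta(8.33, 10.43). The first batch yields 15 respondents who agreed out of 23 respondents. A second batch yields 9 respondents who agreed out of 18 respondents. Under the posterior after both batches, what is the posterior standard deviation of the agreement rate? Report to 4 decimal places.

0.0639

The Beta prior is conjugate to a Binomial/Bernoulli likelihood; the update adds successes to α and failures to β.
After batch 1: Beta(8.33+15, 10.43+8) = Beta(23.33, 18.43).
After batch 2: Beta(23.33+9, 18.43+9) = Beta(32.33, 27.43).
Var = αβ/((α+β)²(α+β+1)) = 32.33·27.43/(59.76²·60.76) = 0.00408689; SD = √0.00408689 = 0.0639.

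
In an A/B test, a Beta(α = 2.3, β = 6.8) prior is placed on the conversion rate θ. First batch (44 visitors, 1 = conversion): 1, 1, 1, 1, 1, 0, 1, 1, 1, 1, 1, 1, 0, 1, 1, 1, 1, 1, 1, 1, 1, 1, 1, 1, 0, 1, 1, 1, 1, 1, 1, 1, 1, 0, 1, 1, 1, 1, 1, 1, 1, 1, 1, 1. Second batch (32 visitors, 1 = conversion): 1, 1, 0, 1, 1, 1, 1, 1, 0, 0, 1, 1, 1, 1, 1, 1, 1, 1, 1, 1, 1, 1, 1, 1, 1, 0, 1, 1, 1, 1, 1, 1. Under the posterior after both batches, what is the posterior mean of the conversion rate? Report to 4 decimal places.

0.8261

The Beta prior is conjugate to a Binomial/Bernoulli likelihood; the update adds successes to α and failures to β.
After batch 1: Beta(2.3+40, 6.8+4) = Beta(42.3, 10.8).
After batch 2: Beta(42.3+28, 10.8+4) = Beta(70.3, 14.8).
Posterior mean = α/(α+β) = 70.3/85.1 = 0.8261.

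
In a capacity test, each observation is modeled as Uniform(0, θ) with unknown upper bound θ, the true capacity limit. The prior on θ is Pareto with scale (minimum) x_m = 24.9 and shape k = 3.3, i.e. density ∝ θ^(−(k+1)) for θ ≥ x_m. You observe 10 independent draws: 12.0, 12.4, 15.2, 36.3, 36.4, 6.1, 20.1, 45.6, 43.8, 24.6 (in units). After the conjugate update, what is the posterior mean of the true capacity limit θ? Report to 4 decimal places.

A Pareto(scale x_m, shape k) prior on the upper bound θ of Uniform(0, θ) is conjugate: posterior is Pareto(max(x_m, max xᵢ), k + n).
Sample maximum = 45.6; prior scale x_m = 24.9 → posterior scale = max = 45.6.
Posterior shape = 3.3 + 10 = 13.3.
E[θ|data] = k·x_m/(k−1) = 13.3·45.6/12.3 = 49.3073.

49.3073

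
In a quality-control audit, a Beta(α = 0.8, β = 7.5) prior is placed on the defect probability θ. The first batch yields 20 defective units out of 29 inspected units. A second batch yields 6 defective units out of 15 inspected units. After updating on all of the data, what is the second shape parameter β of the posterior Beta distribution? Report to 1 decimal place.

The Beta prior is conjugate to a Binomial/Bernoulli likelihood; the update adds successes to α and failures to β.
After batch 1: Beta(0.8+20, 7.5+9) = Beta(20.8, 16.5).
After batch 2: Beta(20.8+6, 16.5+9) = Beta(26.8, 25.5).
Posterior β = 25.5.

25.5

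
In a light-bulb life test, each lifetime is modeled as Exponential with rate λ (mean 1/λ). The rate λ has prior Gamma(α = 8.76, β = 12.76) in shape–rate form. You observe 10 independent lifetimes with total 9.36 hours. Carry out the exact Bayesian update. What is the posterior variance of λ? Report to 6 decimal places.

0.038341

With a Gamma(shape α, rate β) prior on the exponential rate λ, the posterior after n observations with total T = Σxᵢ is Gamma(α+n, β+T).
Posterior: Gamma(8.76+10, 12.76+9.36) = Gamma(18.76, 22.12).
Var = α/β² = 0.038341.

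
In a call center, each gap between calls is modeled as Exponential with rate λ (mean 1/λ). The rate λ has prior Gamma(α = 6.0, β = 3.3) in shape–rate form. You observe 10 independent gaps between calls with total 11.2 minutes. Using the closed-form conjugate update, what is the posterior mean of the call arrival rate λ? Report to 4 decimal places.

With a Gamma(shape α, rate β) prior on the exponential rate λ, the posterior after n observations with total T = Σxᵢ is Gamma(α+n, β+T).
Posterior: Gamma(6.0+10, 3.3+11.2) = Gamma(16.0, 14.5).
Posterior mean of λ = α/β = 16.0/14.5 = 1.1034.

1.1034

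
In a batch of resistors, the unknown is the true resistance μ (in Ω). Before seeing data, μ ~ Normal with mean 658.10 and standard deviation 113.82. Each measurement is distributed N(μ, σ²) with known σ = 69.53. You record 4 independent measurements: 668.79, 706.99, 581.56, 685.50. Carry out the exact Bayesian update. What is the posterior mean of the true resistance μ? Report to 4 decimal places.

For Normal data with known variance σ², a Normal(μ₀, σ₀²) prior on μ is conjugate. Posterior precision = 1/σ₀² + n/σ²; posterior mean is the precision-weighted average of μ₀ and x̄.
Σxᵢ = 668.79 + 706.99 + 581.56 + 685.50 = 2642.84, so n·x̄ = 2642.84.
σ₀² = 113.82² = 12954.9924, σ² = 69.53² = 4834.4209; σ² + n·σ₀² = 4834.4209 + 4·12954.9924 = 56654.3905.
Posterior mean = (μ₀/σ₀² + n·x̄/σ²)/(1/σ₀² + n/σ²) = (σ²·μ₀ + σ₀²·n·x̄)/(σ² + n·σ₀²) = (4834.4209·658.10 + 12954.9924·2642.84)/56654.3905 = 37419504.508706/56654.3905 = 660.4873.

660.4873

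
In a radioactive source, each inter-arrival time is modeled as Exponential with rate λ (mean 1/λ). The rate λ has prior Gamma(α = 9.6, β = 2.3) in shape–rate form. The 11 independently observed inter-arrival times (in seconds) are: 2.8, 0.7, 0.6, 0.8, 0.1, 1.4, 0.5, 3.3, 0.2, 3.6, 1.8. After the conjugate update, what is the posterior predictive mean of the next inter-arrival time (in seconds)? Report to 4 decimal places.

0.9235

With a Gamma(shape α, rate β) prior on the exponential rate λ, the posterior after n observations with total T = Σxᵢ is Gamma(α+n, β+T).
Sum of observations T = 15.8 seconds; n = 11.
Posterior: Gamma(9.6+11, 2.3+15.8) = Gamma(20.6, 18.1).
The predictive distribution for the next observation is Lomax; its mean is β/(α−1) = 18.1/19.6 = 0.9235.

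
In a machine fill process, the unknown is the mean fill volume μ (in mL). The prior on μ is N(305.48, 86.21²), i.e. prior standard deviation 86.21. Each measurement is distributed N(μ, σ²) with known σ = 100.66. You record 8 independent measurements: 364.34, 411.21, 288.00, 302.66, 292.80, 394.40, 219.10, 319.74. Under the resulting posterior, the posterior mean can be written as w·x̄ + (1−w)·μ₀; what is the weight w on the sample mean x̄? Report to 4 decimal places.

0.8544

For Normal data with known variance σ², a Normal(μ₀, σ₀²) prior on μ is conjugate. Posterior precision = 1/σ₀² + n/σ²; posterior mean is the precision-weighted average of μ₀ and x̄.
σ₀² = 86.21² = 7432.1641, σ² = 100.66² = 10132.4356. Prior precision 1/σ₀² = 1/7432.1641; data precision n/σ² = 8/10132.4356.
w = (n/σ²)/(1/σ₀² + n/σ²) = n·σ₀²/(σ² + n·σ₀²) = 8·7432.1641/(10132.4356 + 8·7432.1641) = 59457.3128/69589.7484 = 0.8544.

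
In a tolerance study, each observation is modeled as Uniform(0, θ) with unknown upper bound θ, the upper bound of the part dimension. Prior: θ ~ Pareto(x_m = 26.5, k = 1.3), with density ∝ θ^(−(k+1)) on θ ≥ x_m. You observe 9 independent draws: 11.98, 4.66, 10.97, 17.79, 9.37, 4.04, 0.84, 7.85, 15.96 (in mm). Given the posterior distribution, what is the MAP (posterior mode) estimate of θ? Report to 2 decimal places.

A Pareto(scale x_m, shape k) prior on the upper bound θ of Uniform(0, θ) is conjugate: posterior is Pareto(max(x_m, max xᵢ), k + n).
Sample maximum = 17.79; prior scale x_m = 26.5 → posterior scale = max = 26.50.
Posterior shape = 1.3 + 9 = 10.3.
The Pareto density is decreasing on [x_m, ∞), so the mode is x_m = 26.50.

26.50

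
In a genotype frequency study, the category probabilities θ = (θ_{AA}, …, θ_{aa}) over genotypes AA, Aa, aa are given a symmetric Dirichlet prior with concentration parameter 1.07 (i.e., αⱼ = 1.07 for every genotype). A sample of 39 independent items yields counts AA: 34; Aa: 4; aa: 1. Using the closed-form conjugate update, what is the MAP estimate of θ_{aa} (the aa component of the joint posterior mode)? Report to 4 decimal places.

0.0273

The Dirichlet prior is conjugate to the Multinomial likelihood: each posterior αⱼ = prior αⱼ + observed count nⱼ.
Posterior concentration: (35.07, 5.07, 2.07), total = 42.21.
Joint mode component: (α_{aa}−1)/(Σα−K) = 1.07/39.21 = 0.0273.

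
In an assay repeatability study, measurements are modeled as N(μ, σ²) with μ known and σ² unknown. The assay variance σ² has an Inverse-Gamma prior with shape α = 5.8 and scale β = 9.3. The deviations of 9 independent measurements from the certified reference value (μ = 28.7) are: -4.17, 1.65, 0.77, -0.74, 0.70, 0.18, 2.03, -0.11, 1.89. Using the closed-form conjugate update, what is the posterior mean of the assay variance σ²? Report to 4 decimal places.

With known mean μ and an Inverse-Gamma(α, β) prior on σ², the Normal likelihood is conjugate: posterior is Inv-Gamma(α + n/2, β + Σ(xᵢ−μ)²/2).
Σ(xᵢ−μ)² = (-4.17)² + (1.65)² + (0.77)² + (-0.74)² + (0.70)² + (0.18)² + (2.03)² + (-0.11)² + (1.89)² = 29.4794.
Posterior: Inv-Gamma(5.8 + 9/2, 9.3 + 29.4794/2) = Inv-Gamma(10.30, 24.03970).
E[σ²|data] = β/(α−1) = 24.03970/9.30 = 2.5849.

2.5849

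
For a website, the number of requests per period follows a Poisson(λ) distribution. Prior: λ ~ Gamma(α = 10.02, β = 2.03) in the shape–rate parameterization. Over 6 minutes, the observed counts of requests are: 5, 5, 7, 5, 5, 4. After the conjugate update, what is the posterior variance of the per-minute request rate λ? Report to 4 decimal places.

With a Gamma(shape α, rate β) prior, the Poisson likelihood is conjugate: the posterior is Gamma(α + ΣXᵢ, β + n).
Sum of counts S = 31 over n = 6 minutes.
Posterior: Gamma(α+S, β+n) = Gamma(10.02+31, 2.03+6) = Gamma(41.02, 8.03).
Var = α/β² = 41.02/8.03² = 0.6362.

0.6362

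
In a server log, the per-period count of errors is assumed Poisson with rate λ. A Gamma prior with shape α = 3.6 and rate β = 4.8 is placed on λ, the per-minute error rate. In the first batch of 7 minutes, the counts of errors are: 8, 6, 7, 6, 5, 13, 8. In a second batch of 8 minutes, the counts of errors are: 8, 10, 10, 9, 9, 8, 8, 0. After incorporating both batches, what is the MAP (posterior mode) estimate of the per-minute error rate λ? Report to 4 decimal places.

5.9394

With a Gamma(shape α, rate β) prior, the Poisson likelihood is conjugate: the posterior is Gamma(α + ΣXᵢ, β + n).
Batch 1: sum of counts S = 53 over n = 7 minutes.
After batch 1: Gamma(α+S, β+n) = Gamma(3.6+53, 4.8+7) = Gamma(56.6, 11.8).
Batch 2: sum of counts S = 62 over n = 8 minutes.
After batch 2: Gamma(α+S, β+n) = Gamma(56.6+62, 11.8+8) = Gamma(118.6, 19.8).
Mode of Gamma(α,β) for α≥1 is (α−1)/β = 117.6/19.8 = 5.9394.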